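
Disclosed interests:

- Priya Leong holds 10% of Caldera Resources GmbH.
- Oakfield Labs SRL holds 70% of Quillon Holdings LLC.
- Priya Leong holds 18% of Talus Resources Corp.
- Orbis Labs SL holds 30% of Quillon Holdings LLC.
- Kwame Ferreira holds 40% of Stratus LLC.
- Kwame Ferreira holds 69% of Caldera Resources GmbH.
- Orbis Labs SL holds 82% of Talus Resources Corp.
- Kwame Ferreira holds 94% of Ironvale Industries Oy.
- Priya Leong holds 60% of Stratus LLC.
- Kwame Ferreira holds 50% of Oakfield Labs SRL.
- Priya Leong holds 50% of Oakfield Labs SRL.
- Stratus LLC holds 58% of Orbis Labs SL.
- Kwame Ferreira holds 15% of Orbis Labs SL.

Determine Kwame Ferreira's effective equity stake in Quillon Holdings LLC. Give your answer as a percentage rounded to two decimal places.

46.46%

Kwame reaches Quillon along 3 paths.
Via Stratus → Orbis: 40% × 58% × 30% = 6.96%.
Via Orbis: 15% × 30% = 4.5%.
Via Oakfield: 50% × 70% = 35%.
Total: 6.96% + 4.5% + 35% = 46.46%.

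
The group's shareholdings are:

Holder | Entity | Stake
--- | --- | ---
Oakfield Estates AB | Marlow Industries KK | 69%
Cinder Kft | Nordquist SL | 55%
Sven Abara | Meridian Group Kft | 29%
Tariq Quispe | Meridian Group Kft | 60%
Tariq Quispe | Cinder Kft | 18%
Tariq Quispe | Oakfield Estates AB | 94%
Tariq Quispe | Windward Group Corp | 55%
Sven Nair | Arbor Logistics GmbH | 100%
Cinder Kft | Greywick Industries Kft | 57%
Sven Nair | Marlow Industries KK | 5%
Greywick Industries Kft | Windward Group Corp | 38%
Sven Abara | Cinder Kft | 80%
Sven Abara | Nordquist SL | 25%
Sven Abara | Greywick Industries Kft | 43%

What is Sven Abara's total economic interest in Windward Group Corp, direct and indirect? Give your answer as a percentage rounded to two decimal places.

33.67%

Sven Abara reaches Windward along 2 paths.
Via Greywick: 43% × 38% = 16.34%.
Via Cinder → Greywick: 80% × 57% × 38% = 17.328%.
Total: 16.34% + 17.328% = 33.668%.
Rounded: 33.67%.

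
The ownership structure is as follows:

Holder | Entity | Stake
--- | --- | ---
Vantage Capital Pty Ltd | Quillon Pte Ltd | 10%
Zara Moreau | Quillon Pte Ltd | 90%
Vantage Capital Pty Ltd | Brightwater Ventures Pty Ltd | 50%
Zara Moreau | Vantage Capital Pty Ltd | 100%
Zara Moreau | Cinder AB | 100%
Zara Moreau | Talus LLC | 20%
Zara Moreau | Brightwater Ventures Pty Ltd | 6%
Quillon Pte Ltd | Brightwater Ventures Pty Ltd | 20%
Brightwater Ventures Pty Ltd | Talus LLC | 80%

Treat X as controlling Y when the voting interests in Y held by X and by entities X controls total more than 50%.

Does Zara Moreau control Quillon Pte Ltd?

Zara holds 100% of Vantage, so Zara controls Vantage.
Zara and Vantage together hold 90% + 10% = 100% of Quillon, so Zara controls Quillon.

Yes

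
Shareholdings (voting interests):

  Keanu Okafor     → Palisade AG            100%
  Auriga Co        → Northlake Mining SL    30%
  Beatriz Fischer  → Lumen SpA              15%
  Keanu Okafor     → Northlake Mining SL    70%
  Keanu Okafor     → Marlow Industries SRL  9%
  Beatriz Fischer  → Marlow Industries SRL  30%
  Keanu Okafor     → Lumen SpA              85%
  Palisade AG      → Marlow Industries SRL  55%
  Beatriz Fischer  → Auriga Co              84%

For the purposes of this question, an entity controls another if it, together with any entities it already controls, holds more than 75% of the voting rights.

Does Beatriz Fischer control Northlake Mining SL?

No

Beatriz holds 84% of Auriga, so Beatriz controls Auriga.
In Northlake, Beatriz's side holds only 30%, not > 75%.
So Beatriz does not control Northlake.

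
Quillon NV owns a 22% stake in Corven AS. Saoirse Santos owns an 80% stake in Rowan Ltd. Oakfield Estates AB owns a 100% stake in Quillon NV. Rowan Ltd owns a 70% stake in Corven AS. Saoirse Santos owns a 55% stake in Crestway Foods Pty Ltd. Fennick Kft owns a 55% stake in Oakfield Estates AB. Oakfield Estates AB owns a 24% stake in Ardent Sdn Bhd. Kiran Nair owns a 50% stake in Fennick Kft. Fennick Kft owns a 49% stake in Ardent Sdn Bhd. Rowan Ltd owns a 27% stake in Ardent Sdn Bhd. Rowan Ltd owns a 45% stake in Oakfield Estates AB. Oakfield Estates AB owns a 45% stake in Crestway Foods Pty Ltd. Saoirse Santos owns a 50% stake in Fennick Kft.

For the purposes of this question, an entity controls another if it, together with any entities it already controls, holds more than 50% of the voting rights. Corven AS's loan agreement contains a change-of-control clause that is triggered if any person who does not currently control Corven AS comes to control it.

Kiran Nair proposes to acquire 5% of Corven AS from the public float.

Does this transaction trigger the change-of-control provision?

The purchase changes only Kiran's holdings, so Kiran is the only person who could newly come to control Corven.
Kiran's largest direct stake is 50% in Fennick, which does not meet the threshold, so Kiran controls no company.
Neither Kiran nor any entity Kiran controls holds any voting interest in Corven.
So before the transaction, Kiran does not control Corven.
After the purchase, Kiran holds 5% of Corven directly.
After the transaction, Kiran's side holds 5% of Corven, not > 50%, so Kiran still does not control Corven.
No new person acquires control, so the clause is not triggered.

No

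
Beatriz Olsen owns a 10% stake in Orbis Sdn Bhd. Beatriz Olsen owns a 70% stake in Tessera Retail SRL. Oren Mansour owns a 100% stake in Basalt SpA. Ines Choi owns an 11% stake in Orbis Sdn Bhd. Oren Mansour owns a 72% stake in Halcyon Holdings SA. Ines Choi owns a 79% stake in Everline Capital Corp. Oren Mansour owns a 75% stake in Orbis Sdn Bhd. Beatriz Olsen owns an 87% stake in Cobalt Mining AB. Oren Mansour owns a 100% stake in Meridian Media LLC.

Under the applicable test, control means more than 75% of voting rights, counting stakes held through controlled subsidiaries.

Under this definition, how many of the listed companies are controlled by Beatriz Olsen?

Beatriz holds 87% of Cobalt, so Beatriz controls Cobalt.
No other company's threshold is met.
Beatriz controls 1 company.

1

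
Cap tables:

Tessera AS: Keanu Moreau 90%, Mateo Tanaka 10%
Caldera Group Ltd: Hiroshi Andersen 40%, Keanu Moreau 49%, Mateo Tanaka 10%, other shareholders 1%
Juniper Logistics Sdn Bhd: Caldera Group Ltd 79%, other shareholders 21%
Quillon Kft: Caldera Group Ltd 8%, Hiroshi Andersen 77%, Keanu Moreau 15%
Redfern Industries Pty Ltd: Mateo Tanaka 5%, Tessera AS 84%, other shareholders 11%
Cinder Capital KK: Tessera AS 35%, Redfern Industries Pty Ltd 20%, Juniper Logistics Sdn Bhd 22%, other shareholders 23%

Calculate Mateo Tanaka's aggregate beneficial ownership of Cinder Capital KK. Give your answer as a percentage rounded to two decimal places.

Mateo reaches Cinder along 4 paths.
Via Tessera: 10% × 35% = 3.5%.
Via Redfern: 5% × 20% = 1%.
Via Tessera → Redfern: 10% × 84% × 20% = 1.68%.
Via Caldera → Juniper: 10% × 79% × 22% = 1.738%.
Total: 3.5% + 1% + 1.68% + 1.738% = 7.918%.
Rounded: 7.92%.

7.92%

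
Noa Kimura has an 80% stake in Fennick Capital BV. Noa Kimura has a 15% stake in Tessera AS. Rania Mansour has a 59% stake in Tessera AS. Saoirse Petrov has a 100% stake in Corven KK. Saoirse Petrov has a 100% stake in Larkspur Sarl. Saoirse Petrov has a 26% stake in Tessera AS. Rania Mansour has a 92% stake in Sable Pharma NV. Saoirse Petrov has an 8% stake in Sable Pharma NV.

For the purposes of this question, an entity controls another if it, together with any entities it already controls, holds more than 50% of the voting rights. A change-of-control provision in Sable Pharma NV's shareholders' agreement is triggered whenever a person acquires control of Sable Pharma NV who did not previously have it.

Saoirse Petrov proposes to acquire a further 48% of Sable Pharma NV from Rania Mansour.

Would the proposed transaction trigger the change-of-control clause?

Yes

The purchase adds only to Saoirse's holdings (Rania's stake shrinks), so Saoirse is the only person who could newly come to control Sable.
Saoirse holds 100% of Larkspur, so Saoirse controls Larkspur.
Saoirse holds 100% of Corven, so Saoirse controls Corven.
In Sable, Saoirse's side holds only 8%, not > 50%.
So before the transaction, Saoirse does not control Sable.
After the purchase, Saoirse's direct stake in Sable rises to 8% + 48% = 56%, and Rania's stake falls to 44%.
Saoirse holds 56% of Sable, so Saoirse controls Sable.
Saoirse did not control Sable before and does after, so the clause is triggered.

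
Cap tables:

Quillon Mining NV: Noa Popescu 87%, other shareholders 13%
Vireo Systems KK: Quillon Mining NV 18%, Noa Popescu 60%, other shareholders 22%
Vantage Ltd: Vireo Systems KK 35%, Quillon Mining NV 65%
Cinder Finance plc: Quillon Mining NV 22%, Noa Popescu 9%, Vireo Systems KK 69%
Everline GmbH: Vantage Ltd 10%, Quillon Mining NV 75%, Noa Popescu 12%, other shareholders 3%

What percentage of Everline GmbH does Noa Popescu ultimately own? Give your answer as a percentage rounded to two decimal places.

Noa reaches Everline along 5 paths.
Via Quillon → Vireo → Vantage: 87% × 18% × 35% × 10% = 0.5481%.
Via Vireo → Vantage: 60% × 35% × 10% = 2.1%.
Via Quillon → Vantage: 87% × 65% × 10% = 5.655%.
Via Quillon: 87% × 75% = 65.25%.
Direct stake: 12% = 12%.
Total: 0.5481% + 2.1% + 5.655% + 65.25% + 12% = 85.5531%.
Rounded: 85.55%.

85.55%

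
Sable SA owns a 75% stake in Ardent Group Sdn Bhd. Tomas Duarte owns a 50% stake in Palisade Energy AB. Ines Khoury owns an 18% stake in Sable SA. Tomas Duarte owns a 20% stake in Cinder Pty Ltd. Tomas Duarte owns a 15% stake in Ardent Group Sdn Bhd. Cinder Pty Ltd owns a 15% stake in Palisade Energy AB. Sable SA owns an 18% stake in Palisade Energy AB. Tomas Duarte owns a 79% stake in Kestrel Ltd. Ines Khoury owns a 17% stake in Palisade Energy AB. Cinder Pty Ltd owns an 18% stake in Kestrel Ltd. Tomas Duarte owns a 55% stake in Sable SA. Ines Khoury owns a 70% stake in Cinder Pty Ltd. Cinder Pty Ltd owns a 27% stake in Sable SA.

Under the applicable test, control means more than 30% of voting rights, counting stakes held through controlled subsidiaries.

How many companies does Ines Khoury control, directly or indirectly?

4

Ines holds 70% of Cinder, so Ines controls Cinder.
Ines and Cinder together hold 18% + 27% = 45% of Sable, so Ines controls Sable.
Cinder and Sable and Ines together hold 15% + 18% + 17% = 50% of Palisade, so Ines controls Palisade.
Sable holds 75% of Ardent, so Ines controls Ardent.
No other company's threshold is met.
Ines controls 4 companies.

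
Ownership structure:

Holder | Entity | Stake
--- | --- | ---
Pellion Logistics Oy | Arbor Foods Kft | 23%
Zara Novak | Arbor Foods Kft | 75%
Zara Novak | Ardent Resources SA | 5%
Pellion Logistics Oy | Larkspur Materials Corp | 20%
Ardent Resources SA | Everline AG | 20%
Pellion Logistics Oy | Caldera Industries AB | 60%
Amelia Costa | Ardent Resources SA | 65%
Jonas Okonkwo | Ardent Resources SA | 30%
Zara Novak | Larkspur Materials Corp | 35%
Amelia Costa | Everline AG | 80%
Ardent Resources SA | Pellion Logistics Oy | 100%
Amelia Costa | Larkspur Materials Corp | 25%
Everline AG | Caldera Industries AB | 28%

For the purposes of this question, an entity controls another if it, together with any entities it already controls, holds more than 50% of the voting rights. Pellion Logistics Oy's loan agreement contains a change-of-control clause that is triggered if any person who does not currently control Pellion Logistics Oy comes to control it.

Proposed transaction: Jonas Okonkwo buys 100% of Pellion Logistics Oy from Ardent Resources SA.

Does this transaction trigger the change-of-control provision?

The purchase adds only to Jonas's holdings (Ardent's stake shrinks), so Jonas is the only person who could newly come to control Pellion.
Jonas's largest direct stake is 30% in Ardent, which does not meet the threshold, so Jonas controls no company.
Neither Jonas nor any entity Jonas controls holds any voting interest in Pellion.
So before the transaction, Jonas does not control Pellion.
After the purchase, Jonas holds 100% of Pellion directly, and Ardent's stake falls to 0%.
Jonas holds 100% of Pellion, so Jonas controls Pellion.
Jonas did not control Pellion before and does after, so the clause is triggered.

Yes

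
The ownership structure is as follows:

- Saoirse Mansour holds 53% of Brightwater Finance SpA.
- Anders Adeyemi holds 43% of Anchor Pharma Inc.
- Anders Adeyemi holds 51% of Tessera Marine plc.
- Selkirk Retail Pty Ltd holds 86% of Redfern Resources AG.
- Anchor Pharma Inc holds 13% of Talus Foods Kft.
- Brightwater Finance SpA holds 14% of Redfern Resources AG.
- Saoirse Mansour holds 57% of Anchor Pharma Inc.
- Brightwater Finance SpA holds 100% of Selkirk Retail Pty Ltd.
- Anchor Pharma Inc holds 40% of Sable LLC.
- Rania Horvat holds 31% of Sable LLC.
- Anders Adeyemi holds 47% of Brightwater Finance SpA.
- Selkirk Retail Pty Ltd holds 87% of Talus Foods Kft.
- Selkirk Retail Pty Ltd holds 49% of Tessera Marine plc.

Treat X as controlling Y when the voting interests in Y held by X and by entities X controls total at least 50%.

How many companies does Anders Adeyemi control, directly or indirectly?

Anders holds 51% of Tessera, so Anders controls Tessera.
No other company's threshold is met.
Anders controls 1 company.

1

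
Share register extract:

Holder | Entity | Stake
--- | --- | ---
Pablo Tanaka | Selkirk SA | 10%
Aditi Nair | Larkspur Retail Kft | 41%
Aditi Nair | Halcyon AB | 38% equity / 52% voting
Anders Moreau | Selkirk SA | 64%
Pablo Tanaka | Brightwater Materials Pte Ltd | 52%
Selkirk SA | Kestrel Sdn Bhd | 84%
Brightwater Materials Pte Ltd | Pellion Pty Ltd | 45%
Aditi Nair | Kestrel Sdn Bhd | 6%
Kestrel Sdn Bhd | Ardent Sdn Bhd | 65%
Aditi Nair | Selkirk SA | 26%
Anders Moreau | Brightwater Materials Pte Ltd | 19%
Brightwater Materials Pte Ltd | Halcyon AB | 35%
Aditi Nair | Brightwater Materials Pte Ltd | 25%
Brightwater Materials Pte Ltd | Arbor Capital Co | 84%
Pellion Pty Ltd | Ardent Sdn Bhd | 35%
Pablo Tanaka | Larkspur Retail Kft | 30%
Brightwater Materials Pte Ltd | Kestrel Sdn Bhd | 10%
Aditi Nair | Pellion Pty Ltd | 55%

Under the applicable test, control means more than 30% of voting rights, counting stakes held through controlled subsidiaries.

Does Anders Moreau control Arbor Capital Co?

Anders holds 64% of Selkirk, so Anders controls Selkirk.
Selkirk holds 84% of Kestrel, so Anders controls Kestrel.
Kestrel holds 65% of Ardent, so Anders controls Ardent.
Neither Anders nor any entity Anders controls holds any voting interest in Arbor.
So Anders does not control Arbor.

No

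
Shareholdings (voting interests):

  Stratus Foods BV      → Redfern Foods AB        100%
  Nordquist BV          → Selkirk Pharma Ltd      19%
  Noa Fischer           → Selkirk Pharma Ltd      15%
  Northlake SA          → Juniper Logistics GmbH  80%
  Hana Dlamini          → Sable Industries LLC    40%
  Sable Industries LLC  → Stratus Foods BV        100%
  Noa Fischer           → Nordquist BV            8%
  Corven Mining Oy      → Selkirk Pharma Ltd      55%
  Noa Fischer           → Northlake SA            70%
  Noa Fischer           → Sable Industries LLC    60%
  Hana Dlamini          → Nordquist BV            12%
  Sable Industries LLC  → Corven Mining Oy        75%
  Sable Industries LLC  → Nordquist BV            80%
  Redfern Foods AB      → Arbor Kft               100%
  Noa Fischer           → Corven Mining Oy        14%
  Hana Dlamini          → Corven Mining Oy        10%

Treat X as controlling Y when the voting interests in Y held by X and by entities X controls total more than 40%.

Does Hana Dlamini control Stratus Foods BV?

No

Hana's largest direct stake is 40% in Sable, which does not meet the threshold, so Hana controls no company.
Neither Hana nor any entity Hana controls holds any voting interest in Stratus.
So Hana does not control Stratus.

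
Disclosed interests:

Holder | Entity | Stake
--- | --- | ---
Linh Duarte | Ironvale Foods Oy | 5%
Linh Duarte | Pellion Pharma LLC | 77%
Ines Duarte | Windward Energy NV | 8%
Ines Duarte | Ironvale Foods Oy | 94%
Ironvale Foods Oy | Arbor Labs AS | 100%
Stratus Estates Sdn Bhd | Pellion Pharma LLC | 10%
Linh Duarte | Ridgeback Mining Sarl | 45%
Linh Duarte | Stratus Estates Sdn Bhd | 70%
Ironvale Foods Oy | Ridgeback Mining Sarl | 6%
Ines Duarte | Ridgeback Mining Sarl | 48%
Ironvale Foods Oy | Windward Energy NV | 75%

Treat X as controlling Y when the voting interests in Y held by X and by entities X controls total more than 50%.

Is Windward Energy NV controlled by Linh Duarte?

No

Linh holds 70% of Stratus, so Linh controls Stratus.
Linh and Stratus together hold 77% + 10% = 87% of Pellion, so Linh controls Pellion.
Neither Linh nor any entity Linh controls holds any voting interest in Windward.
So Linh does not control Windward.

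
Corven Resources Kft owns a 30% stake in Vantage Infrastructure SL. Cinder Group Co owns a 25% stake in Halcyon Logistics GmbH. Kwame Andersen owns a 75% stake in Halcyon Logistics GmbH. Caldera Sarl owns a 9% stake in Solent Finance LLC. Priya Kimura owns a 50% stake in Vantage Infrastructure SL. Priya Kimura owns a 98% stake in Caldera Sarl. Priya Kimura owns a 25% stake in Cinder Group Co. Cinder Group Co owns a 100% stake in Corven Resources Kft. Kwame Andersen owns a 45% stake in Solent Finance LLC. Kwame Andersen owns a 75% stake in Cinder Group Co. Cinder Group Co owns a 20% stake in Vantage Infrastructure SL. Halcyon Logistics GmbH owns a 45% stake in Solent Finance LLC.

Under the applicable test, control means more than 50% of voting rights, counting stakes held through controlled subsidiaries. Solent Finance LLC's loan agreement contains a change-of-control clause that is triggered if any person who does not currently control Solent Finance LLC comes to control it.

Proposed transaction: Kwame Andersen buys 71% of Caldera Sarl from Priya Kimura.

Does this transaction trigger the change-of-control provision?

No

The purchase adds only to Kwame's holdings (Priya's stake shrinks), so Kwame is the only person who could newly come to control Solent.
Kwame holds 75% of Cinder, so Kwame controls Cinder.
Cinder and Kwame together hold 25% + 75% = 100% of Halcyon, so Kwame controls Halcyon.
Kwame and Halcyon together hold 45% + 45% = 90% of Solent, so Kwame controls Solent.
So Kwame already controls Solent before the transaction.
After the purchase, Kwame holds 71% of Caldera directly, and Priya's stake falls to 27%.
Kwame controlled Solent already, so this is not a new person acquiring control; every other person's position is unchanged or reduced.
No new person acquires control, so the clause is not triggered.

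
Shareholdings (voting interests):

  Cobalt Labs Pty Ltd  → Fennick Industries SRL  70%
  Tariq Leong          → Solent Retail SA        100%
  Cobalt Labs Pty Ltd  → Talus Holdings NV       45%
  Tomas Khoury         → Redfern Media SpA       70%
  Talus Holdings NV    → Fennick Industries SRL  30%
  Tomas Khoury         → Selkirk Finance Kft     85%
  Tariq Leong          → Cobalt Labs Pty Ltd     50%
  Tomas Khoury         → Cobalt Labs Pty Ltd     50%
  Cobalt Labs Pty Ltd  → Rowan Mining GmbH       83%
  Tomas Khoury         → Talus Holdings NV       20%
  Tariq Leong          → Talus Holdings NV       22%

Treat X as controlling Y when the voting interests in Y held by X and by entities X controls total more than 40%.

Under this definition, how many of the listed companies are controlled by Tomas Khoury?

6

Tomas holds 50% of Cobalt, so Tomas controls Cobalt.
Tomas holds 70% of Redfern, so Tomas controls Redfern.
Cobalt and Tomas together hold 45% + 20% = 65% of Talus, so Tomas controls Talus.
Tomas holds 85% of Selkirk, so Tomas controls Selkirk.
Cobalt and Talus together hold 70% + 30% = 100% of Fennick, so Tomas controls Fennick.
Cobalt holds 83% of Rowan, so Tomas controls Rowan.
No other company's threshold is met.
Tomas controls 6 companies.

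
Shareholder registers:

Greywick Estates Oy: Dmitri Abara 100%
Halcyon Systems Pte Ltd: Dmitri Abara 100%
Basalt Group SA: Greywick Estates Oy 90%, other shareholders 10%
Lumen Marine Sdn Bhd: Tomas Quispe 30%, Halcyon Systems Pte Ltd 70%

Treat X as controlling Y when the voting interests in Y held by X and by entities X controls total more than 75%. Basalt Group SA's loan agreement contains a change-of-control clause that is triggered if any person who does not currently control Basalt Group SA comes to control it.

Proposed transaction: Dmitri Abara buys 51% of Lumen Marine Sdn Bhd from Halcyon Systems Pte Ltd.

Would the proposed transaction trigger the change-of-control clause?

No

The purchase adds only to Dmitri's holdings (Halcyon's stake shrinks), so Dmitri is the only person who could newly come to control Basalt.
Dmitri holds 100% of Greywick, so Dmitri controls Greywick.
Greywick holds 90% of Basalt, so Dmitri controls Basalt.
So Dmitri already controls Basalt before the transaction.
After the purchase, Dmitri holds 51% of Lumen directly, and Halcyon's stake falls to 19%.
Dmitri controlled Basalt already, so this is not a new person acquiring control; every other person's position is unchanged or reduced.
No new person acquires control, so the clause is not triggered.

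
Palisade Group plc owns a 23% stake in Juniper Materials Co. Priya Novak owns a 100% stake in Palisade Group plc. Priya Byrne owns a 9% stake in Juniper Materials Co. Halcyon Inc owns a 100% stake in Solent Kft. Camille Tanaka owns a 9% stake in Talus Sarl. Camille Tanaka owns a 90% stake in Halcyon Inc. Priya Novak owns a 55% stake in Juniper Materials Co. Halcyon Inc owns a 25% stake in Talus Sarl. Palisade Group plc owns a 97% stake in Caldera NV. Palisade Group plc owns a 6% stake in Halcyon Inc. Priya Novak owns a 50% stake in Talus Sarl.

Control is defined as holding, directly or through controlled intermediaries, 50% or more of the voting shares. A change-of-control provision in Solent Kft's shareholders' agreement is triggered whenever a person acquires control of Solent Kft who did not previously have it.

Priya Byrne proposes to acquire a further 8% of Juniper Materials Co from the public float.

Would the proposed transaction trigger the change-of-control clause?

The purchase changes only Priya Byrne's holdings, so Priya Byrne is the only person who could newly come to control Solent.
Priya Byrne's largest direct stake is 9% in Juniper, which does not meet the threshold, so Priya Byrne controls no company.
Neither Priya Byrne nor any entity Priya Byrne controls holds any voting interest in Solent.
So before the transaction, Priya Byrne does not control Solent.
After the purchase, Priya Byrne's direct stake in Juniper rises to 9% + 8% = 17%.
Priya Byrne's side now holds 17% of Juniper, not ≥ 50%, so Priya Byrne still does not control Juniper.
After the transaction, neither Priya Byrne nor any entity Priya Byrne controls holds a voting interest in Solent, so Priya Byrne still does not control it.
No new person acquires control, so the clause is not triggered.

No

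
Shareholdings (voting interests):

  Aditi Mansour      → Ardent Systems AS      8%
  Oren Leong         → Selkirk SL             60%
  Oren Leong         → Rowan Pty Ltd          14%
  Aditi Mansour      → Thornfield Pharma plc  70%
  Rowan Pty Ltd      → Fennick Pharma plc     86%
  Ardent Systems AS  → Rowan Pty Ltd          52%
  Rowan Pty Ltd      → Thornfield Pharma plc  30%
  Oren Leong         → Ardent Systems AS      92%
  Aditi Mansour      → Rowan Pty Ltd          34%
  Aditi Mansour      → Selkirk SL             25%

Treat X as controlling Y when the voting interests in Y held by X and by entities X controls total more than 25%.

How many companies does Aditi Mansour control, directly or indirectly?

Aditi holds 34% of Rowan, so Aditi controls Rowan.
Rowan holds 86% of Fennick, so Aditi controls Fennick.
Rowan and Aditi together hold 30% + 70% = 100% of Thornfield, so Aditi controls Thornfield.
No other company's threshold is met.
Aditi controls 3 companies.

3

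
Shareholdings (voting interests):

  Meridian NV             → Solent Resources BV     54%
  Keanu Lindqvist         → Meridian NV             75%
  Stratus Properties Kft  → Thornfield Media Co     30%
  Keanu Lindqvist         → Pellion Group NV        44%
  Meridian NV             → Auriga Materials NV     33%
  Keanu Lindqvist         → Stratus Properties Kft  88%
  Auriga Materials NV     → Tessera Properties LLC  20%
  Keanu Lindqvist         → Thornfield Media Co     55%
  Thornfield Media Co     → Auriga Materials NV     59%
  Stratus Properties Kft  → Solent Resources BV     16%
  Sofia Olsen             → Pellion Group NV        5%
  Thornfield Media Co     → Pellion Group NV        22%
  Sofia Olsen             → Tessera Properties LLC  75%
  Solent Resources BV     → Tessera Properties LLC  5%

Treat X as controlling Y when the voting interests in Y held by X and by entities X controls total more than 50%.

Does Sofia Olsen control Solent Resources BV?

Sofia holds 75% of Tessera, so Sofia controls Tessera.
Neither Sofia nor any entity Sofia controls holds any voting interest in Solent.
So Sofia does not control Solent.

No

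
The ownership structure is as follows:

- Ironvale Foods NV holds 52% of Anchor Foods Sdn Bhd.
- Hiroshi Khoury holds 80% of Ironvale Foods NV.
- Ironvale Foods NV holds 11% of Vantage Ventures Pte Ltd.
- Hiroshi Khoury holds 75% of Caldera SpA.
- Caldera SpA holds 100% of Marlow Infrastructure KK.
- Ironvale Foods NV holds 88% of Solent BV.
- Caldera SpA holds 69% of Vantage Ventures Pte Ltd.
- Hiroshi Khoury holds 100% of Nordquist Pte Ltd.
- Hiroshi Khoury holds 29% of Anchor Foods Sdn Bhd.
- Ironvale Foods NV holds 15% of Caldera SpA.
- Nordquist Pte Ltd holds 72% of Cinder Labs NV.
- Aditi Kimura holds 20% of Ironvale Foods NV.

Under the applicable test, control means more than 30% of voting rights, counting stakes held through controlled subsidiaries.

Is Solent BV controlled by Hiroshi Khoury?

Hiroshi holds 80% of Ironvale, so Hiroshi controls Ironvale.
Ironvale holds 88% of Solent, so Hiroshi controls Solent.

Yes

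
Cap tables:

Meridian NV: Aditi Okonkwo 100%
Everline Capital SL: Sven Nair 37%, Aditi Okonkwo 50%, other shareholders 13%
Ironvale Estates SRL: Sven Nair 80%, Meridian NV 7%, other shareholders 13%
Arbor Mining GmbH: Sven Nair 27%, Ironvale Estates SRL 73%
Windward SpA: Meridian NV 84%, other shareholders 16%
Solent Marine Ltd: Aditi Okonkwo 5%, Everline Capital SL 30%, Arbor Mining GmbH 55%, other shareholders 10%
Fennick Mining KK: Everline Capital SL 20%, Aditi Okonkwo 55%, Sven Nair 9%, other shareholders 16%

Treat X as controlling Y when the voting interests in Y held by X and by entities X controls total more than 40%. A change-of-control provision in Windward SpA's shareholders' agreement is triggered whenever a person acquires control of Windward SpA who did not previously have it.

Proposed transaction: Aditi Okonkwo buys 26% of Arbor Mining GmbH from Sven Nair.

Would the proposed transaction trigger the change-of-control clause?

The purchase adds only to Aditi's holdings (Sven's stake shrinks), so Aditi is the only person who could newly come to control Windward.
Aditi holds 100% of Meridian, so Aditi controls Meridian.
Meridian holds 84% of Windward, so Aditi controls Windward.
So Aditi already controls Windward before the transaction.
After the purchase, Aditi holds 26% of Arbor directly, and Sven's stake falls to 1%.
Aditi controlled Windward already, so this is not a new person acquiring control; every other person's position is unchanged or reduced.
No new person acquires control, so the clause is not triggered.

No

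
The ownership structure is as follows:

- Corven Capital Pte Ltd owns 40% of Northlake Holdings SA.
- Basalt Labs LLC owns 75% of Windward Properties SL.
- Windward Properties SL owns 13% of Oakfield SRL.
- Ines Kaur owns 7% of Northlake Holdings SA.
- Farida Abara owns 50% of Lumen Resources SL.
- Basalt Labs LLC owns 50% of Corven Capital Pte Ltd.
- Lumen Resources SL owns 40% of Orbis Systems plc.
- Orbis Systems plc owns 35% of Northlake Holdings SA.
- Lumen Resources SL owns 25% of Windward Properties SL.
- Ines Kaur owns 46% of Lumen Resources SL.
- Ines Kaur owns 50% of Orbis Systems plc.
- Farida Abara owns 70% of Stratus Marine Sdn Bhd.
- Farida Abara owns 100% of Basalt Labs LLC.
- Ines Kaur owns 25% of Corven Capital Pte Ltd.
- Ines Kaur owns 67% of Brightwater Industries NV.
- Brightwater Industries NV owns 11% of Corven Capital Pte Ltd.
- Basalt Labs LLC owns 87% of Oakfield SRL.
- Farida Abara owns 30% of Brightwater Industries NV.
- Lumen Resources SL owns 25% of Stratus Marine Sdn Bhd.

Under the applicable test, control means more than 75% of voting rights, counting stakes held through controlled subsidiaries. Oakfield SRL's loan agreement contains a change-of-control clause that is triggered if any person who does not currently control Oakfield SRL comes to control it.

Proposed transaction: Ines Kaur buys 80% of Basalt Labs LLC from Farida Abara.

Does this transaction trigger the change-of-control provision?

The purchase adds only to Ines's holdings (Farida's stake shrinks), so Ines is the only person who could newly come to control Oakfield.
Ines's largest direct stake is 67% in Brightwater, which does not meet the threshold, so Ines controls no company.
Neither Ines nor any entity Ines controls holds any voting interest in Oakfield.
So before the transaction, Ines does not control Oakfield.
After the purchase, Ines holds 80% of Basalt directly, and Farida's stake falls to 20%.
Ines holds 80% of Basalt, so Ines controls Basalt.
Basalt holds 87% of Oakfield, so Ines controls Oakfield.
Ines did not control Oakfield before and does after, so the clause is triggered.

Yes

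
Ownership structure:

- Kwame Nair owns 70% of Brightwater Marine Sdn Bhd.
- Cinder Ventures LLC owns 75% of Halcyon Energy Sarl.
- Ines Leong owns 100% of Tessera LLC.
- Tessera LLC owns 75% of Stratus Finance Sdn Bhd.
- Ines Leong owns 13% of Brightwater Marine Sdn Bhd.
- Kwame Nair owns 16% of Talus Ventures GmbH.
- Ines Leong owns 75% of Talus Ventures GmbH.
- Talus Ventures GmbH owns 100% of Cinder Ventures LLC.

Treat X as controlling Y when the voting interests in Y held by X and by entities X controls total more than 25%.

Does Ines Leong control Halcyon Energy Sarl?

Ines holds 75% of Talus, so Ines controls Talus.
Talus holds 100% of Cinder, so Ines controls Cinder.
Cinder holds 75% of Halcyon, so Ines controls Halcyon.

Yes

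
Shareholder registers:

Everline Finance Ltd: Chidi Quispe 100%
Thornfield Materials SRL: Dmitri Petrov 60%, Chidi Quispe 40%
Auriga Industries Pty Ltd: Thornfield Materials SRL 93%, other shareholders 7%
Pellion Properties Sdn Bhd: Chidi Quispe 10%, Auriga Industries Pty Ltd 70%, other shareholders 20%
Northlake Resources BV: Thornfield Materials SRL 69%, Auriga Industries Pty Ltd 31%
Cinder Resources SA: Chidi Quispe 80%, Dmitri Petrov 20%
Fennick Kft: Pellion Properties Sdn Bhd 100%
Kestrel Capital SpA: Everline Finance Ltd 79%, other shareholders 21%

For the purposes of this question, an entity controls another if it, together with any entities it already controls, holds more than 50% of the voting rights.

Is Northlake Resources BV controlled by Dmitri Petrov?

Yes

Dmitri holds 60% of Thornfield, so Dmitri controls Thornfield.
Thornfield holds 93% of Auriga, so Dmitri controls Auriga.
Thornfield and Auriga together hold 69% + 31% = 100% of Northlake, so Dmitri controls Northlake.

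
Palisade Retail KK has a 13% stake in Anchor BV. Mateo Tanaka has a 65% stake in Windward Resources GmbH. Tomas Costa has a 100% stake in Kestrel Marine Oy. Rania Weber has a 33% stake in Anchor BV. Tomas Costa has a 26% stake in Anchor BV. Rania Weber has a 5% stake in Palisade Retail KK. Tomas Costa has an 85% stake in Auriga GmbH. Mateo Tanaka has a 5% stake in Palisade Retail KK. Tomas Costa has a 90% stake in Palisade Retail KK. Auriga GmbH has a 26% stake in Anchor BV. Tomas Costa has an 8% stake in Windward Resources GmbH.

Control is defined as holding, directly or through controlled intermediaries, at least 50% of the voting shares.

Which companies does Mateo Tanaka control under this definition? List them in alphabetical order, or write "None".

Windward Resources GmbH

Mateo holds 65% of Windward, so Mateo controls Windward.
No other company's threshold is met.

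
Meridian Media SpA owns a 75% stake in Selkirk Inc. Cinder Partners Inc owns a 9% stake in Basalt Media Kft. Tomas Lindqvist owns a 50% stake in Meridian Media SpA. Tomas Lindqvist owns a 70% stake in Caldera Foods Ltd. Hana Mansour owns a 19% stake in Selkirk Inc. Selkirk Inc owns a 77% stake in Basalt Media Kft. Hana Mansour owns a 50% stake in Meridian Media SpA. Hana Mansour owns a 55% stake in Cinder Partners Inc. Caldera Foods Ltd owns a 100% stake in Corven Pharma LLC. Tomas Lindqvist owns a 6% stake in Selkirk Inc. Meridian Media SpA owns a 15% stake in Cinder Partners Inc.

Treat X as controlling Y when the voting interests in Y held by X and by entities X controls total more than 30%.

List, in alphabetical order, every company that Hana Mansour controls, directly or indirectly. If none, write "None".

Basalt Media Kft, Cinder Partners Inc, Meridian Media SpA, Selkirk Inc

Hana holds 50% of Meridian, so Hana controls Meridian.
Hana and Meridian together hold 55% + 15% = 70% of Cinder, so Hana controls Cinder.
Hana and Meridian together hold 19% + 75% = 94% of Selkirk, so Hana controls Selkirk.
Selkirk and Cinder together hold 77% + 9% = 86% of Basalt, so Hana controls Basalt.
No other company's threshold is met.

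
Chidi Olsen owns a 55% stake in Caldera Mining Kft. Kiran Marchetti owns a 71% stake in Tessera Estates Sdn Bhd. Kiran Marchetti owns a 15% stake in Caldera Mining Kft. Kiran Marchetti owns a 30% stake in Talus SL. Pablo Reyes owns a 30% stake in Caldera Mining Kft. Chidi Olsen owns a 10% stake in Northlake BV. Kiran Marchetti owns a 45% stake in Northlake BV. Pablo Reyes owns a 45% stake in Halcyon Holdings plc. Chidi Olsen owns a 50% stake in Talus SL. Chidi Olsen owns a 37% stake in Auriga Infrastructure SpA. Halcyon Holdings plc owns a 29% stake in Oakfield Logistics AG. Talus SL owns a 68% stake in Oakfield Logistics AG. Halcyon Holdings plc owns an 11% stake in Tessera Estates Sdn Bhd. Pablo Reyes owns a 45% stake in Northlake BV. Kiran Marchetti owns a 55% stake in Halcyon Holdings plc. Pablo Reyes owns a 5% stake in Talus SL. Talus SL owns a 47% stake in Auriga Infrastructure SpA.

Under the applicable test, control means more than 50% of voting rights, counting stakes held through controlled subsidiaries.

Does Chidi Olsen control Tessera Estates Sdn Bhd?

Chidi holds 55% of Caldera, so Chidi controls Caldera.
Neither Chidi nor any entity Chidi controls holds any voting interest in Tessera.
So Chidi does not control Tessera.

No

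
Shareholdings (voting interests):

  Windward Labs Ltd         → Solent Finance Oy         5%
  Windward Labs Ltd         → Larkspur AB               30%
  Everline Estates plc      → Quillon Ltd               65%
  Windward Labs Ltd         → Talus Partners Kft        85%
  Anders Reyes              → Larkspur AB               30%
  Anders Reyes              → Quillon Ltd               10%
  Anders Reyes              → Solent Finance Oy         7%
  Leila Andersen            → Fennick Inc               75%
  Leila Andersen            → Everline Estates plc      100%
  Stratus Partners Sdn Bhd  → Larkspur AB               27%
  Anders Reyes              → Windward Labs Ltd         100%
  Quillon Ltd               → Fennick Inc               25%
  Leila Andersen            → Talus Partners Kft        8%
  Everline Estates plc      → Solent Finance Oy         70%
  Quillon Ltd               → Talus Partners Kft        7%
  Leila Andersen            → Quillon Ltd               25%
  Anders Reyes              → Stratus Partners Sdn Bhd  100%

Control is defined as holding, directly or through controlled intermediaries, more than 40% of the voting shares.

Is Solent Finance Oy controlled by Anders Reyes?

No

Anders holds 100% of Windward, so Anders controls Windward.
Anders holds 100% of Stratus, so Anders controls Stratus.
Windward holds 85% of Talus, so Anders controls Talus.
Windward and Anders and Stratus together hold 30% + 30% + 27% = 87% of Larkspur, so Anders controls Larkspur.
In Solent, Anders's side holds only 7% + 5% = 12%, not > 40%.
So Anders does not control Solent.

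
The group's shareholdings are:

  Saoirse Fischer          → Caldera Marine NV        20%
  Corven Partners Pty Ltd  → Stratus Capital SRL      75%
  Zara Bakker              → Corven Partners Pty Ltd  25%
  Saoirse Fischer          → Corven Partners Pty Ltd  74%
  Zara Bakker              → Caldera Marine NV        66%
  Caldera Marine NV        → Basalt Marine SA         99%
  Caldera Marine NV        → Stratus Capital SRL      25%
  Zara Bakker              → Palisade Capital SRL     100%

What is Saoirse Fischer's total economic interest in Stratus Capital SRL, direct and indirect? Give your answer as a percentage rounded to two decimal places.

Saoirse reaches Stratus along 2 paths.
Via Corven: 74% × 75% = 55.5%.
Via Caldera: 20% × 25% = 5%.
Total: 55.5% + 5% = 60.5%.
Rounded: 60.50%.

60.50%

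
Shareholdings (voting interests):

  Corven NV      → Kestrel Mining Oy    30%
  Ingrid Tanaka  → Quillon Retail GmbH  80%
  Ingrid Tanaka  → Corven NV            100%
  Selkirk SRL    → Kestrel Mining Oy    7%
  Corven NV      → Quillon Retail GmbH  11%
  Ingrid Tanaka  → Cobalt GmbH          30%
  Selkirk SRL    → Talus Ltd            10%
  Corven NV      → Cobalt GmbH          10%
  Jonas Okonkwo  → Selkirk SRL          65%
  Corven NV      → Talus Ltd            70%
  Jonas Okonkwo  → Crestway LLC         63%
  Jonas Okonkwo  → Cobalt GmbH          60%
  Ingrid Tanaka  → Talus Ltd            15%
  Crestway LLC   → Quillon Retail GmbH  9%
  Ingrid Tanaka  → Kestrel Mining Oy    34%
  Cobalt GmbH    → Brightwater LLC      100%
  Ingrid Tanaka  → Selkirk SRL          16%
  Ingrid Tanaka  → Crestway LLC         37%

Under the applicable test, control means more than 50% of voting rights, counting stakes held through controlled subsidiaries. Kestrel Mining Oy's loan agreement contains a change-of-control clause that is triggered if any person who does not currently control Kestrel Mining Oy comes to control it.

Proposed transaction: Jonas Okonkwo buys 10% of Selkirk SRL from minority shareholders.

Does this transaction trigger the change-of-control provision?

The purchase changes only Jonas's holdings, so Jonas is the only person who could newly come to control Kestrel.
Jonas holds 65% of Selkirk, so Jonas controls Selkirk.
Jonas holds 63% of Crestway, so Jonas controls Crestway.
Jonas holds 60% of Cobalt, so Jonas controls Cobalt.
Cobalt holds 100% of Brightwater, so Jonas controls Brightwater.
In Kestrel, Jonas's side holds only 7%, not > 50%.
So before the transaction, Jonas does not control Kestrel.
After the purchase, Jonas's direct stake in Selkirk rises to 65% + 10% = 75%.
Jonas holds 75% of Selkirk, so Jonas controls Selkirk.
After the transaction, Jonas's side holds 7% of Kestrel, not > 50%, so Jonas still does not control Kestrel.
No new person acquires control, so the clause is not triggered.

No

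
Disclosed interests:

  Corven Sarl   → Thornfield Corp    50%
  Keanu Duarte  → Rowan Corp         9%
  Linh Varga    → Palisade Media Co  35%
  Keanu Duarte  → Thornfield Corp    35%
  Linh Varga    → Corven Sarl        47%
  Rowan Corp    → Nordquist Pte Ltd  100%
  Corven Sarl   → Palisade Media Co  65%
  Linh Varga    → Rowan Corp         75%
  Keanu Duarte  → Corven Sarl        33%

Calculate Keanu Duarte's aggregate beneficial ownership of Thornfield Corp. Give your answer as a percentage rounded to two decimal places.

51.50%

Keanu reaches Thornfield along 2 paths.
Via Corven: 33% × 50% = 16.5%.
Direct stake: 35% = 35%.
Total: 16.5% + 35% = 51.5%.
Rounded: 51.50%.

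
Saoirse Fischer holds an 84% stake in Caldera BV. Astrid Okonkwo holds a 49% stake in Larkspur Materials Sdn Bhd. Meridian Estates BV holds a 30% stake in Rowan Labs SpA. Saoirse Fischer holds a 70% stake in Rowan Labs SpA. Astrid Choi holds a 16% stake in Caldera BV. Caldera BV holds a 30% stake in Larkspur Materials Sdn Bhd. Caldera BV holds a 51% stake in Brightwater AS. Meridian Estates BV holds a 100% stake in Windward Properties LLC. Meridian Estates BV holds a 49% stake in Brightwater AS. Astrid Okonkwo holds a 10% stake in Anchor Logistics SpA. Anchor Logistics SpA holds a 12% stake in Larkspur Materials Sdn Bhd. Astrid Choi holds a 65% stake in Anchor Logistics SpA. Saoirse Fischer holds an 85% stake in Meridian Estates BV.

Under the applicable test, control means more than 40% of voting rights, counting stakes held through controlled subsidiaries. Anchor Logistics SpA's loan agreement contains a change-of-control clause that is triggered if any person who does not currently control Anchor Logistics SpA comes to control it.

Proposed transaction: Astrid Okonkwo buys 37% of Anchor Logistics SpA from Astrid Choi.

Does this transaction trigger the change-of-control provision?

Yes

The purchase adds only to Astrid Okonkwo's holdings (Astrid Choi's stake shrinks), so Astrid Okonkwo is the only person who could newly come to control Anchor.
Astrid Okonkwo holds 49% of Larkspur, so Astrid Okonkwo controls Larkspur.
In Anchor, Astrid Okonkwo's side holds only 10%, not > 40%.
So before the transaction, Astrid Okonkwo does not control Anchor.
After the purchase, Astrid Okonkwo's direct stake in Anchor rises to 10% + 37% = 47%, and Astrid Choi's stake falls to 28%.
Astrid Okonkwo holds 47% of Anchor, so Astrid Okonkwo controls Anchor.
Astrid Okonkwo did not control Anchor before and does after, so the clause is triggered.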